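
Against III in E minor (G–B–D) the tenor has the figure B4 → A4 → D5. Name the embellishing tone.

A4 is an escape tone.

The harmony at that moment is G major triad (G, B, D); A4 is not a chord tone.
It is approached by step down from B4 and left by leap up to D5.
Step in, leap out — an escape tone.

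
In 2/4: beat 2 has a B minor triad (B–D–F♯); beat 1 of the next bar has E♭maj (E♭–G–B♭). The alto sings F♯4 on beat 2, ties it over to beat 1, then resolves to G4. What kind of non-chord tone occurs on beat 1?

Retardation.

The harmony at that moment is E♭ major triad (E♭, G, B♭); F♯4 is not a chord tone.
It is held over (the same pitch as the preceding F♯4) and left by step up to G4.
Held over from the previous chord and resolving up by step — a retardation.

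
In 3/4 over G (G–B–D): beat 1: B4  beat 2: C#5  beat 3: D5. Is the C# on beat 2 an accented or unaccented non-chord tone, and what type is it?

The harmony at that moment is G major triad (G, B, D); C#5 is not a chord tone.
It is approached by step up from B4 and left by step up to D5.
Step in, step out in the same direction — a passing tone.
It falls on a weak beat, so it is unaccented.

Unaccented passing tone.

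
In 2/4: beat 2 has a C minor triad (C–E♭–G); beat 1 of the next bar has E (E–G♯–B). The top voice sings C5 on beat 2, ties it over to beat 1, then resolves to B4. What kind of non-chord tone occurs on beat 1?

The harmony at that moment is E major triad (E, G♯, B); C5 is not a chord tone.
It is held over (the same pitch as the preceding C5) and left by step down to B4.
Held over from the previous chord and resolving down by step — a suspension.

Suspension.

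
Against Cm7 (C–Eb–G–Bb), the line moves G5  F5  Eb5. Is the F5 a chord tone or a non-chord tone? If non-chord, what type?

The harmony at that moment is C minor seventh chord (C, Eb, G, Bb); F5 is not a chord tone.
It is approached by step down from G5 and left by step down to Eb5.
Step in, step out in the same direction — a passing tone.

Non-chord tone — a passing tone.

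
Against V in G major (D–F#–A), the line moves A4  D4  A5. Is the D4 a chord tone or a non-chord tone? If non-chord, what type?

D major triad contains D, F#, A; D is the root, so it is a chord tone.

Chord tone (the root of D major triad).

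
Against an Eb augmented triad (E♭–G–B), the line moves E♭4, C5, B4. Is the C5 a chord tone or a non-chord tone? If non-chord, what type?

Non-chord tone — an appoggiatura.

The harmony at that moment is E♭ augmented triad (E♭, G, B); C5 is not a chord tone.
It is approached by leap up from E♭4 and left by step down to B4.
Leap in, step out — an appoggiatura.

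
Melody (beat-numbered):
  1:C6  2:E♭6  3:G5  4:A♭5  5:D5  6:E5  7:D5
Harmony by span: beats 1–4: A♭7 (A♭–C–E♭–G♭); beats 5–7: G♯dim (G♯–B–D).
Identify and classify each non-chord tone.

G5 (beat 3) — appoggiatura; E5 (beat 6) — neighbor tone.

The harmony at that moment is A♭ dominant seventh chord (A♭, C, E♭, G♭); G5 is not a chord tone.
It is approached by leap down from E♭6 and left by step up to A♭5.
Leap in, step out — an appoggiatura.
The harmony at that moment is G♯ diminished triad (G♯, B, D); E5 is not a chord tone.
It is approached by step up from D5 and left by step down to D5.
Step away and step back to the same note — a neighbor tone (upper neighbor).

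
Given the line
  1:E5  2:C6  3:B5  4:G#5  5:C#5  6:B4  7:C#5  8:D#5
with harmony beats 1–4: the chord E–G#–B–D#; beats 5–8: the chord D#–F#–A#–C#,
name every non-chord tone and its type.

The harmony at that moment is E major seventh chord (E, G#, B, D#); C6 is not a chord tone.
It is approached by leap up from E5 and left by step down to B5.
Leap in, step out — an appoggiatura.
The harmony at that moment is D# minor seventh chord (D#, F#, A#, C#); B4 is not a chord tone.
It is approached by step down from C#5 and left by step up to C#5.
Step away and step back to the same note — a neighbor tone (lower neighbor).

C6 (beat 2) — appoggiatura; B4 (beat 6) — neighbor tone.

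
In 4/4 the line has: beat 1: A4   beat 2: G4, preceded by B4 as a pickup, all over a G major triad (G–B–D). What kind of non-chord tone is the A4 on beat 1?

Passing tone.

The harmony at that moment is G major triad (G, B, D); A4 is not a chord tone.
It is approached by step down from B4 and left by step down to G4.
Step in, step out in the same direction — a passing tone.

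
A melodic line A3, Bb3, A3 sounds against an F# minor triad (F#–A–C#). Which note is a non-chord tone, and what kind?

The harmony at that moment is F# minor triad (F#, A, C#); Bb3 is not a chord tone.
It is approached by step up from A3 and left by step down to A3.
Step away and step back to the same note — a neighbor tone (upper neighbor).

Bb3 is a neighbor tone.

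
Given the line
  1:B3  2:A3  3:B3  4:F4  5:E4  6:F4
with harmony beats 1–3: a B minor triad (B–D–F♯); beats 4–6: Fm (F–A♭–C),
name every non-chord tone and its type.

The harmony at that moment is B minor triad (B, D, F♯); A3 is not a chord tone.
It is approached by step down from B3 and left by step up to B3.
Step away and step back to the same note — a neighbor tone (lower neighbor).
The harmony at that moment is F minor triad (F, A♭, C); E4 is not a chord tone.
It is approached by step down from F4 and left by step up to F4.
Step away and step back to the same note — a neighbor tone (lower neighbor).

A3 (beat 2) — neighbor tone; E4 (beat 5) — neighbor tone.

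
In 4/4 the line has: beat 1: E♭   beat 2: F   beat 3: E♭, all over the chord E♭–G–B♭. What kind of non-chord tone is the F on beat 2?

Upper neighbor tone.

The harmony at that moment is E♭ major triad (E♭, G, B♭); F is not a chord tone.
It is approached by step up from E♭ and left by step down to E♭.
Step away and step back to the same note — a neighbor tone (upper neighbor).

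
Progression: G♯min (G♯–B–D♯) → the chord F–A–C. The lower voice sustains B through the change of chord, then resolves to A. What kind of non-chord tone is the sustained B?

B is a suspension.

The harmony at that moment is F major triad (F, A, C); B is not a chord tone.
It is held over (the same pitch as the preceding B) and left by step down to A.
Held over from the previous chord and resolving down by step — a suspension.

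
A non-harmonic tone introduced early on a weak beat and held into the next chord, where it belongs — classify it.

Anticipation.

Approach: ahead of the chord change (typically by step), so it is dissonant against the current harmony. Departure: none — the same pitch is restated or held and is a chord tone of the new harmony.
Dissonant first, consonant once the harmony catches up: the note simply arrives early — an anticipation. (The reverse timing, consonant first and dissonant after the change, would be a suspension or retardation.)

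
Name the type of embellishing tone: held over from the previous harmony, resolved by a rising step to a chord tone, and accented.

Approach: by preparation — the pitch is first a chord tone, then held (tied or repeated) while the harmony changes under it. Departure: up by step. Metric position: strong.
A prepared dissonance that resolves upward by step — a retardation. (The same figure resolving downward would be a suspension.)

Retardation.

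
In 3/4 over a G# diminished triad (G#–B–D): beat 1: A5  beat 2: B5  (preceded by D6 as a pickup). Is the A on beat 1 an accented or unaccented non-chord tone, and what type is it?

Accented appoggiatura.

The harmony at that moment is G# diminished triad (G#, B, D); A5 is not a chord tone.
It is approached by leap down from D6 and left by step up to B5.
Leap in, step out — an appoggiatura.
It falls on the downbeat, so it is accented.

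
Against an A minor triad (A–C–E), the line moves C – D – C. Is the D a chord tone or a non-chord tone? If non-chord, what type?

Non-chord tone — a neighbor tone.

The harmony at that moment is A minor triad (A, C, E); D is not a chord tone.
It is approached by step up from C and left by step down to C.
Step away and step back to the same note — a neighbor tone (upper neighbor).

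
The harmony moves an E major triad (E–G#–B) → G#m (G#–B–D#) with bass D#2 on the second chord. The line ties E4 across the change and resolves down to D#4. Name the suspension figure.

At the second chord the bass is D#2. The suspended E4 lies a ninth above the bass; after resolving down by step to D#4, the interval above the bass becomes an octave.
Suspension figures are named by those two intervals: 9–8.

9–8 suspension.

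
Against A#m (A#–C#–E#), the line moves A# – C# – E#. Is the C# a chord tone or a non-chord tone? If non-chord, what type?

A# minor triad contains A#, C#, E#; C# is the third, so it is a chord tone.

Chord tone (the third of A# minor triad).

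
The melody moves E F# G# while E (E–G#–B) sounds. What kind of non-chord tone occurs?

F# is a passing tone.

The harmony at that moment is E major triad (E, G#, B); F# is not a chord tone.
It is approached by step up from E and left by step up to G#.
Step in, step out in the same direction — a passing tone.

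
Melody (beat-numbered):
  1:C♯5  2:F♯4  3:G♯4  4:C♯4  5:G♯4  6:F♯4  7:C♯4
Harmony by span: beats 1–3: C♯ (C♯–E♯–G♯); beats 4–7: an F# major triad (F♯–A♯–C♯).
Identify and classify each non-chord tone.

The harmony at that moment is C♯ major triad (C♯, E♯, G♯); F♯4 is not a chord tone.
It is approached by leap down from C♯5 and left by step up to G♯4.
Leap in, step out — an appoggiatura.
The harmony at that moment is F♯ major triad (F♯, A♯, C♯); G♯4 is not a chord tone.
It is approached by leap up from C♯4 and left by step down to F♯4.
Leap in, step out — an appoggiatura.

F♯4 (beat 2) — appoggiatura; G♯4 (beat 5) — appoggiatura.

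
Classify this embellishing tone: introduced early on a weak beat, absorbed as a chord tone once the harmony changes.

Approach: ahead of the chord change (typically by step), so it is dissonant against the current harmony. Departure: none — the same pitch is restated or held and is a chord tone of the new harmony.
Dissonant first, consonant once the harmony catches up: the note simply arrives early — an anticipation. (The reverse timing, consonant first and dissonant after the change, would be a suspension or retardation.)

Anticipation.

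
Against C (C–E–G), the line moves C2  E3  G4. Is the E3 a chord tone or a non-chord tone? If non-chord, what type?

Chord tone (the third of C major triad).

C major triad contains C, E, G; E is the third, so it is a chord tone.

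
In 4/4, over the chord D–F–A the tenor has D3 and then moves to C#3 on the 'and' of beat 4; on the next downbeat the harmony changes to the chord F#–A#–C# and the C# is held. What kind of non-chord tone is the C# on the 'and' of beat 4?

Anticipation.

The harmony at that moment is D minor triad (D, F, A); C#3 is not a chord tone.
It is approached by step down from D3 and then sustained as the same pitch into the next harmony.
Arriving early and becoming a chord tone when the harmony changes — an anticipation.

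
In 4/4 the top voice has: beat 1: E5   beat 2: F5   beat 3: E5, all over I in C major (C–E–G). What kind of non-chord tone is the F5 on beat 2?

Upper neighbor tone.

The harmony at that moment is C major triad (C, E, G); F5 is not a chord tone.
It is approached by step up from E5 and left by step down to E5.
Step away and step back to the same note — a neighbor tone (upper neighbor).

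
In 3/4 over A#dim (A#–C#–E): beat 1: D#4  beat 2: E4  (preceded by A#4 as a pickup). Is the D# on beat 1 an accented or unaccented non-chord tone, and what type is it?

Accented appoggiatura.

The harmony at that moment is A# diminished triad (A#, C#, E); D#4 is not a chord tone.
It is approached by leap down from A#4 and left by step up to E4.
Leap in, step out — an appoggiatura.
It falls on the downbeat, so it is accented.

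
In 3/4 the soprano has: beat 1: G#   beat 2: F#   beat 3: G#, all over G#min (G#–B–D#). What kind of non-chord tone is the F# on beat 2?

Lower neighbor tone.

The harmony at that moment is G# minor triad (G#, B, D#); F# is not a chord tone.
It is approached by step down from G# and left by step up to G#.
Step away and step back to the same note — a neighbor tone (lower neighbor).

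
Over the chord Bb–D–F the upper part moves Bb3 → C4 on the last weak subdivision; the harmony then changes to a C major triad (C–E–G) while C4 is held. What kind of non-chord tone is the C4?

The harmony at that moment is Bb major triad (Bb, D, F); C4 is not a chord tone.
It is approached by step up from Bb3 and then sustained as the same pitch into the next harmony.
Arriving early and becoming a chord tone when the harmony changes — an anticipation.

C4 is an anticipation.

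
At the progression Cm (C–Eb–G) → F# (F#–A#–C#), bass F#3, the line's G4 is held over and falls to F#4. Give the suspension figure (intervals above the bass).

At the second chord the bass is F#3. The suspended G4 lies a ninth above the bass; after resolving down by step to F#4, the interval above the bass becomes an octave.
Suspension figures are named by those two intervals: 9–8.

9–8 suspension.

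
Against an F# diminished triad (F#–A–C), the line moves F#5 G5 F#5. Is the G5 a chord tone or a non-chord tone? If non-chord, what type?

The harmony at that moment is F# diminished triad (F#, A, C); G5 is not a chord tone.
It is approached by step up from F#5 and left by step down to F#5.
Step away and step back to the same note — a neighbor tone (upper neighbor).

Non-chord tone — a neighbor tone.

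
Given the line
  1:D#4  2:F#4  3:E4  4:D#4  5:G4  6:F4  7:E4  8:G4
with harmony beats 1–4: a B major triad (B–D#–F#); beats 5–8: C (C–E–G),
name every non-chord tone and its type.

The harmony at that moment is B major triad (B, D#, F#); E4 is not a chord tone.
It is approached by step down from F#4 and left by step down to D#4.
Step in, step out in the same direction — a passing tone.
The harmony at that moment is C major triad (C, E, G); F4 is not a chord tone.
It is approached by step down from G4 and left by step down to E4.
Step in, step out in the same direction — a passing tone.

E4 (beat 3) — passing tone; F4 (beat 6) — passing tone.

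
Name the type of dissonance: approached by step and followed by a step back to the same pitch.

Neighbor tone.

Approach: by step. Departure: by step in the opposite direction, back to the starting pitch.
Stepwise on both sides but reversing to return to the same chord tone — a neighbor tone. (Had it continued onward in the same direction it would be a passing tone instead.)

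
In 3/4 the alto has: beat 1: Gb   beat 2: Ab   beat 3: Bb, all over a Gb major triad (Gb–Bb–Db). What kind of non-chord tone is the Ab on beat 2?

Passing tone.

The harmony at that moment is Gb major triad (Gb, Bb, Db); Ab is not a chord tone.
It is approached by step up from Gb and left by step up to Bb.
Step in, step out in the same direction — a passing tone.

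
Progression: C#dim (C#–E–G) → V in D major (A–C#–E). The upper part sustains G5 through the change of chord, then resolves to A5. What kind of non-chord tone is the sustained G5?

The harmony at that moment is A major triad (A, C#, E); G5 is not a chord tone.
It is held over (the same pitch as the preceding G5) and left by step up to A5.
Held over from the previous chord and resolving up by step — a retardation.

G5 is a retardation.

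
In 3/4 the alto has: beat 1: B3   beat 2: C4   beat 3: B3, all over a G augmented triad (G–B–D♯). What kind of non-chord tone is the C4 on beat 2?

Upper neighbor tone.

The harmony at that moment is G augmented triad (G, B, D♯); C4 is not a chord tone.
It is approached by step up from B3 and left by step down to B3.
Step away and step back to the same note — a neighbor tone (upper neighbor).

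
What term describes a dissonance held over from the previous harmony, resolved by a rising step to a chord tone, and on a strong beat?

Retardation.

Approach: by preparation — the pitch is first a chord tone, then held (tied or repeated) while the harmony changes under it. Departure: up by step. Metric position: strong.
A prepared dissonance that resolves upward by step — a retardation. (The same figure resolving downward would be a suspension.)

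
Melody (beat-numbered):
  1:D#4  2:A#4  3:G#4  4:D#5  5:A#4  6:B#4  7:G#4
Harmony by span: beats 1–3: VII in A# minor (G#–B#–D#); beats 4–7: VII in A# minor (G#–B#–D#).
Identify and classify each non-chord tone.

The harmony at that moment is G# major triad (G#, B#, D#); A#4 is not a chord tone.
It is approached by leap up from D#4 and left by step down to G#4.
Leap in, step out — an appoggiatura.
The harmony at that moment is G# major triad (G#, B#, D#); A#4 is not a chord tone.
It is approached by leap down from D#5 and left by step up to B#4.
Leap in, step out — an appoggiatura.

A#4 (beat 2) — appoggiatura; A#4 (beat 5) — appoggiatura.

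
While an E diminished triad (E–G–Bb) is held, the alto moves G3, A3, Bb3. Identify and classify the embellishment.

The harmony at that moment is E diminished triad (E, G, Bb); A3 is not a chord tone.
It is approached by step up from G3 and left by step up to Bb3.
Step in, step out in the same direction — a passing tone.

A3 is a passing tone.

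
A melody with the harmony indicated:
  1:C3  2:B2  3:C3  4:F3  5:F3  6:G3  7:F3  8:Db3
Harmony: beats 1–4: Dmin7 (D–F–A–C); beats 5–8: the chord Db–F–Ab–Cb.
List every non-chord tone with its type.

The harmony at that moment is D minor seventh chord (D, F, A, C); B2 is not a chord tone.
It is approached by step down from C3 and left by step up to C3.
Step away and step back to the same note — a neighbor tone (lower neighbor).
The harmony at that moment is Db dominant seventh chord (Db, F, Ab, Cb); G3 is not a chord tone.
It is approached by step up from F3 and left by step down to F3.
Step away and step back to the same note — a neighbor tone (upper neighbor).

B2 (beat 2) — neighbor tone; G3 (beat 6) — neighbor tone.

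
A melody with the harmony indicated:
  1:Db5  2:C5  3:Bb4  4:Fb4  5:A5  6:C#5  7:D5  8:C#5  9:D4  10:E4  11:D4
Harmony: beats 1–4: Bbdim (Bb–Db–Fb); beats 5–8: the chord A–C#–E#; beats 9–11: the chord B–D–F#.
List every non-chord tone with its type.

The harmony at that moment is Bb diminished triad (Bb, Db, Fb); C5 is not a chord tone.
It is approached by step down from Db5 and left by step down to Bb4.
Step in, step out in the same direction — a passing tone.
The harmony at that moment is A augmented triad (A, C#, E#); D5 is not a chord tone.
It is approached by step up from C#5 and left by step down to C#5.
Step away and step back to the same note — a neighbor tone (upper neighbor).
The harmony at that moment is B minor triad (B, D, F#); E4 is not a chord tone.
It is approached by step up from D4 and left by step down to D4.
Step away and step back to the same note — a neighbor tone (upper neighbor).

C5 (beat 2) — passing tone; D5 (beat 7) — neighbor tone; E4 (beat 10) — neighbor tone.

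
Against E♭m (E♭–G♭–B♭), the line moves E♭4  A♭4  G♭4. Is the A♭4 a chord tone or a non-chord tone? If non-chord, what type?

Non-chord tone — an appoggiatura.

The harmony at that moment is E♭ minor triad (E♭, G♭, B♭); A♭4 is not a chord tone.
It is approached by leap up from E♭4 and left by step down to G♭4.
Leap in, step out — an appoggiatura.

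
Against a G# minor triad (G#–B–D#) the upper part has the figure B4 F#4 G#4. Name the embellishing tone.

The harmony at that moment is G# minor triad (G#, B, D#); F#4 is not a chord tone.
It is approached by leap down from B4 and left by step up to G#4.
Leap in, step out — an appoggiatura.

F#4 is an appoggiatura.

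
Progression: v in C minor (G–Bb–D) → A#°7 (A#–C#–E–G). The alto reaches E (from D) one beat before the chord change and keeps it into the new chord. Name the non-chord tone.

The harmony at that moment is G minor triad (G, Bb, D); E is not a chord tone.
It is approached by step up from D and then sustained as the same pitch into the next harmony.
Arriving early and becoming a chord tone when the harmony changes — an anticipation.

E is an anticipation.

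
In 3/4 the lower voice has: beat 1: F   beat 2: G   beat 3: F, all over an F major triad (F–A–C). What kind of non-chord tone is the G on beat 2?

Upper neighbor tone.

The harmony at that moment is F major triad (F, A, C); G is not a chord tone.
It is approached by step up from F and left by step down to F.
Step away and step back to the same note — a neighbor tone (upper neighbor).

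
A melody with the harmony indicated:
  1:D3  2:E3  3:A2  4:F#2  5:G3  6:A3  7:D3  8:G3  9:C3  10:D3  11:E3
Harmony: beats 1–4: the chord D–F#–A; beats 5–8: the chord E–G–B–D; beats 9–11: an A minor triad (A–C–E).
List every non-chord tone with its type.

The harmony at that moment is D major triad (D, F#, A); E3 is not a chord tone.
It is approached by step up from D3 and left by leap down to A2.
Step in, leap out — an escape tone.
The harmony at that moment is E minor seventh chord (E, G, B, D); A3 is not a chord tone.
It is approached by step up from G3 and left by leap down to D3.
Step in, leap out — an escape tone.
The harmony at that moment is A minor triad (A, C, E); D3 is not a chord tone.
It is approached by step up from C3 and left by step up to E3.
Step in, step out in the same direction — a passing tone.

E3 (beat 2) — escape tone; A3 (beat 6) — escape tone; D3 (beat 10) — passing tone.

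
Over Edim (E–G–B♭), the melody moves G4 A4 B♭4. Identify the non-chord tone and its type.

The harmony at that moment is E diminished triad (E, G, B♭); A4 is not a chord tone.
It is approached by step up from G4 and left by step up to B♭4.
Step in, step out in the same direction — a passing tone.

A4 is a passing tone.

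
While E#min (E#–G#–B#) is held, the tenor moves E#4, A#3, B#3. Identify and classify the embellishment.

A#3 is an appoggiatura.

The harmony at that moment is E# minor triad (E#, G#, B#); A#3 is not a chord tone.
It is approached by leap down from E#4 and left by step up to B#3.
Leap in, step out — an appoggiatura.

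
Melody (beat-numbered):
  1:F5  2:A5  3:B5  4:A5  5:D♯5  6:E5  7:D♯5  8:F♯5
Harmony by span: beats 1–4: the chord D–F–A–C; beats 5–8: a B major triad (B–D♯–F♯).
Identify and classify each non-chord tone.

The harmony at that moment is D minor seventh chord (D, F, A, C); B5 is not a chord tone.
It is approached by step up from A5 and left by step down to A5.
Step away and step back to the same note — a neighbor tone (upper neighbor).
The harmony at that moment is B major triad (B, D♯, F♯); E5 is not a chord tone.
It is approached by step up from D♯5 and left by step down to D♯5.
Step away and step back to the same note — a neighbor tone (upper neighbor).

B5 (beat 3) — neighbor tone; E5 (beat 6) — neighbor tone.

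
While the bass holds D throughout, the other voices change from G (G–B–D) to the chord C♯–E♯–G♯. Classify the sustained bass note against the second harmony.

The harmony at that moment is C♯ major triad (C♯, E♯, G♯); D is not a chord tone.
It is held over (the same pitch as the preceding D) and then sustained as the same pitch into the next harmony.
Sustained through a change of harmony — a pedal tone.

Pedal tone (pedal point).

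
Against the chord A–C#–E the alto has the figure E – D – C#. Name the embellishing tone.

D is a passing tone.

The harmony at that moment is A major triad (A, C#, E); D is not a chord tone.
It is approached by step down from E and left by step down to C#.
Step in, step out in the same direction — a passing tone.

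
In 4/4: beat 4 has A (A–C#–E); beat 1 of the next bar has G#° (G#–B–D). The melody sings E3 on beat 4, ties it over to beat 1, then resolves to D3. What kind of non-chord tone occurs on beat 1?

The harmony at that moment is G# diminished triad (G#, B, D); E3 is not a chord tone.
It is held over (the same pitch as the preceding E3) and left by step down to D3.
Held over from the previous chord and resolving down by step — a suspension.

Suspension.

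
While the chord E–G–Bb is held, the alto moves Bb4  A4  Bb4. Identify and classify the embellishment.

The harmony at that moment is E diminished triad (E, G, Bb); A4 is not a chord tone.
It is approached by step down from Bb4 and left by step up to Bb4.
Step away and step back to the same note — a neighbor tone (lower neighbor).

A4 is a neighbor tone.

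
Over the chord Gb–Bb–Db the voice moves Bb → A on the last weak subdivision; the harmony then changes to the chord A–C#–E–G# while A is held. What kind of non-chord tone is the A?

A is an anticipation.

The harmony at that moment is Gb major triad (Gb, Bb, Db); A is not a chord tone.
It is approached by step down from Bb and then sustained as the same pitch into the next harmony.
Arriving early and becoming a chord tone when the harmony changes — an anticipation.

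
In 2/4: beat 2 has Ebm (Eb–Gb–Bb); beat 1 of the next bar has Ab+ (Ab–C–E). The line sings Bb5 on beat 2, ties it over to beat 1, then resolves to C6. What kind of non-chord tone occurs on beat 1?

The harmony at that moment is Ab augmented triad (Ab, C, E); Bb5 is not a chord tone.
It is held over (the same pitch as the preceding Bb5) and left by step up to C6.
Held over from the previous chord and resolving up by step — a retardation.

Retardation.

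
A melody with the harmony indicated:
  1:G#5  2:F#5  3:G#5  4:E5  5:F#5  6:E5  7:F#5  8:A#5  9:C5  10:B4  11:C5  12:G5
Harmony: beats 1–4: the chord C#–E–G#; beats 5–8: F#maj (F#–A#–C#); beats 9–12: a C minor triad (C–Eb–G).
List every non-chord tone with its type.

F#5 (beat 2) — neighbor tone; E5 (beat 6) — neighbor tone; B4 (beat 10) — neighbor tone.

The harmony at that moment is C# minor triad (C#, E, G#); F#5 is not a chord tone.
It is approached by step down from G#5 and left by step up to G#5.
Step away and step back to the same note — a neighbor tone (lower neighbor).
The harmony at that moment is F# major triad (F#, A#, C#); E5 is not a chord tone.
It is approached by step down from F#5 and left by step up to F#5.
Step away and step back to the same note — a neighbor tone (lower neighbor).
The harmony at that moment is C minor triad (C, Eb, G); B4 is not a chord tone.
It is approached by step down from C5 and left by step up to C5.
Step away and step back to the same note — a neighbor tone (lower neighbor).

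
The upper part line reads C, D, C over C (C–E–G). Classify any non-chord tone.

The harmony at that moment is C major triad (C, E, G); D is not a chord tone.
It is approached by step up from C and left by step down to C.
Step away and step back to the same note — a neighbor tone (upper neighbor).

D is a neighbor tone.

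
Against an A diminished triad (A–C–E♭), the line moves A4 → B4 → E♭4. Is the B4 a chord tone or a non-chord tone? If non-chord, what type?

Non-chord tone — an escape tone.

The harmony at that moment is A diminished triad (A, C, E♭); B4 is not a chord tone.
It is approached by step up from A4 and left by leap down to E♭4.
Step in, leap out — an escape tone.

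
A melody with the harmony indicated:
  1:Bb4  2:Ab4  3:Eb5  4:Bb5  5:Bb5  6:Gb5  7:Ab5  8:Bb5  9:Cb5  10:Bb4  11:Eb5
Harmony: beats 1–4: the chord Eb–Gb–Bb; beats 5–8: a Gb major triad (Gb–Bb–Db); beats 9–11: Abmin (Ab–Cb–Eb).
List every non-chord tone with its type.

The harmony at that moment is Eb minor triad (Eb, Gb, Bb); Ab4 is not a chord tone.
It is approached by step down from Bb4 and left by leap up to Eb5.
Step in, leap out — an escape tone.
The harmony at that moment is Gb major triad (Gb, Bb, Db); Ab5 is not a chord tone.
It is approached by step up from Gb5 and left by step up to Bb5.
Step in, step out in the same direction — a passing tone.
The harmony at that moment is Ab minor triad (Ab, Cb, Eb); Bb4 is not a chord tone.
It is approached by step down from Cb5 and left by leap up to Eb5.
Step in, leap out — an escape tone.

Ab4 (beat 2) — escape tone; Ab5 (beat 7) — passing tone; Bb4 (beat 10) — escape tone.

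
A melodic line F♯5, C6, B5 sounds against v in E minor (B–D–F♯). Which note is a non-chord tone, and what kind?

The harmony at that moment is B minor triad (B, D, F♯); C6 is not a chord tone.
It is approached by leap up from F♯5 and left by step down to B5.
Leap in, step out — an appoggiatura.

C6 is an appoggiatura.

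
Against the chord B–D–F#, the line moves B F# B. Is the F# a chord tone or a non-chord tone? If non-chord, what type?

B minor triad contains B, D, F#; F# is the fifth, so it is a chord tone.

Chord tone (the fifth of B minor triad).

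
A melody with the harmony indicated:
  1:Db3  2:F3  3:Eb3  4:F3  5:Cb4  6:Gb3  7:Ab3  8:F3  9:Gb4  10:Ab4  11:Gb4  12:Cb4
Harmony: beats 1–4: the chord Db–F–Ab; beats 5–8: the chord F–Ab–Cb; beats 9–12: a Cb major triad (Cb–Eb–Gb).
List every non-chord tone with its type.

The harmony at that moment is Db major triad (Db, F, Ab); Eb3 is not a chord tone.
It is approached by step down from F3 and left by step up to F3.
Step away and step back to the same note — a neighbor tone (lower neighbor).
The harmony at that moment is F diminished triad (F, Ab, Cb); Gb3 is not a chord tone.
It is approached by leap down from Cb4 and left by step up to Ab3.
Leap in, step out — an appoggiatura.
The harmony at that moment is Cb major triad (Cb, Eb, Gb); Ab4 is not a chord tone.
It is approached by step up from Gb4 and left by step down to Gb4.
Step away and step back to the same note — a neighbor tone (upper neighbor).

Eb3 (beat 3) — neighbor tone; Gb3 (beat 6) — appoggiatura; Ab4 (beat 10) — neighbor tone.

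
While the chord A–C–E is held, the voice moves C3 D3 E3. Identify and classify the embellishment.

The harmony at that moment is A minor triad (A, C, E); D3 is not a chord tone.
It is approached by step up from C3 and left by step up to E3.
Step in, step out in the same direction — a passing tone.

D3 is a passing tone.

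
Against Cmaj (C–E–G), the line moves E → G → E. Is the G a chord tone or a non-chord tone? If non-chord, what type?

C major triad contains C, E, G; G is the fifth, so it is a chord tone.

Chord tone (the fifth of C major triad).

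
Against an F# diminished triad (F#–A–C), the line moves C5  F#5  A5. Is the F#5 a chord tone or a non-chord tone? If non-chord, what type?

F# diminished triad contains F#, A, C; F# is the root, so it is a chord tone.

Chord tone (the root of F# diminished triad).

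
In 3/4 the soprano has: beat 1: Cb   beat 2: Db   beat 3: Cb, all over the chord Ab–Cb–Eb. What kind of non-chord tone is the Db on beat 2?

Upper neighbor tone.

The harmony at that moment is Ab minor triad (Ab, Cb, Eb); Db is not a chord tone.
It is approached by step up from Cb and left by step down to Cb.
Step away and step back to the same note — a neighbor tone (upper neighbor).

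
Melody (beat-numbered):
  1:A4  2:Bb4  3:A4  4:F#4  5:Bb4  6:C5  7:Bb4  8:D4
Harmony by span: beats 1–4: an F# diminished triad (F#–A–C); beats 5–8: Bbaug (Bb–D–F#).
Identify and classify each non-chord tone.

Bb4 (beat 2) — neighbor tone; C5 (beat 6) — neighbor tone.

The harmony at that moment is F# diminished triad (F#, A, C); Bb4 is not a chord tone.
It is approached by step up from A4 and left by step down to A4.
Step away and step back to the same note — a neighbor tone (upper neighbor).
The harmony at that moment is Bb augmented triad (Bb, D, F#); C5 is not a chord tone.
It is approached by step up from Bb4 and left by step down to Bb4.
Step away and step back to the same note — a neighbor tone (upper neighbor).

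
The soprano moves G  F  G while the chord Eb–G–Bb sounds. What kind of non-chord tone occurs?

The harmony at that moment is Eb major triad (Eb, G, Bb); F is not a chord tone.
It is approached by step down from G and left by step up to G.
Step away and step back to the same note — a neighbor tone (lower neighbor).

F is a neighbor tone.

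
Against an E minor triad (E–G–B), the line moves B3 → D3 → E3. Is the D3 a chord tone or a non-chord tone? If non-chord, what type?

Non-chord tone — an appoggiatura.

The harmony at that moment is E minor triad (E, G, B); D3 is not a chord tone.
It is approached by leap down from B3 and left by step up to E3.
Leap in, step out — an appoggiatura.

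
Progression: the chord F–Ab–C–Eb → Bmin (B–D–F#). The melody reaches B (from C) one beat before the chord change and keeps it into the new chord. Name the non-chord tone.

B is an anticipation.

The harmony at that moment is F minor seventh chord (F, Ab, C, Eb); B is not a chord tone.
It is approached by step down from C and then sustained as the same pitch into the next harmony.
Arriving early and becoming a chord tone when the harmony changes — an anticipation.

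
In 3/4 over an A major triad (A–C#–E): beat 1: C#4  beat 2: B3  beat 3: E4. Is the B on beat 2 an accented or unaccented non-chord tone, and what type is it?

Unaccented escape tone.

The harmony at that moment is A major triad (A, C#, E); B3 is not a chord tone.
It is approached by step down from C#4 and left by leap up to E4.
Step in, leap out — an escape tone.
It falls on a weak beat, so it is unaccented.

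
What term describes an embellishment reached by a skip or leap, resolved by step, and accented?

Appoggiatura.

Approach: by leap. Departure: by step. Metric position: strong.
Leap in, step out, in a metrically strong position — an appoggiatura. (It is the mirror image of the escape tone, which steps in and leaps out from a weak position.)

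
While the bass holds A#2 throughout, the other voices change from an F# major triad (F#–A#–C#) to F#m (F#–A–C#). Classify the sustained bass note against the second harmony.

The harmony at that moment is F# minor triad (F#, A, C#); A#2 is not a chord tone.
It is held over (the same pitch as the preceding A#2) and then sustained as the same pitch into the next harmony.
Sustained through a change of harmony — a pedal tone.

Pedal tone (pedal point).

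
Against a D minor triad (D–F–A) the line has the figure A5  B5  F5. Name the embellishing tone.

B5 is an escape tone.

The harmony at that moment is D minor triad (D, F, A); B5 is not a chord tone.
It is approached by step up from A5 and left by leap down to F5.
Step in, leap out — an escape tone.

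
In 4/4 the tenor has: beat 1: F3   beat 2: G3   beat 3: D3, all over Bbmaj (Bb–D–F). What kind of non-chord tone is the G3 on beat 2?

Escape tone.

The harmony at that moment is Bb major triad (Bb, D, F); G3 is not a chord tone.
It is approached by step up from F3 and left by leap down to D3.
Step in, leap out, on a weak beat — an escape tone.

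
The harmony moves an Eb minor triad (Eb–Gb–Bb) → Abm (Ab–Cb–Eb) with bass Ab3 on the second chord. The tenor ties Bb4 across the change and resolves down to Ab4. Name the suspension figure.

At the second chord the bass is Ab3. The suspended Bb4 lies a ninth above the bass; after resolving down by step to Ab4, the interval above the bass becomes an octave.
Suspension figures are named by those two intervals: 9–8.

9–8 suspension.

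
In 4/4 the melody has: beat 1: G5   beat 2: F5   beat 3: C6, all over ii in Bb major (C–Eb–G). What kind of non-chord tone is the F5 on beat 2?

The harmony at that moment is C minor triad (C, Eb, G); F5 is not a chord tone.
It is approached by step down from G5 and left by leap up to C6.
Step in, leap out, on a weak beat — an escape tone.

Escape tone.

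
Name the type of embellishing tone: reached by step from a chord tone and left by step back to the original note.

Neighbor tone.

Approach: by step. Departure: by step in the opposite direction, back to the starting pitch.
Stepwise on both sides but reversing to return to the same chord tone — a neighbor tone. (Had it continued onward in the same direction it would be a passing tone instead.)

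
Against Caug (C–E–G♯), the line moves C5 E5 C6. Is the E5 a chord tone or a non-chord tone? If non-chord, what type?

C augmented triad contains C, E, G♯; E is the third, so it is a chord tone.

Chord tone (the third of C augmented triad).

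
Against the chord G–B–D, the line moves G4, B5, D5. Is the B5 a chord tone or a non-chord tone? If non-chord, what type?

G major triad contains G, B, D; B is the third, so it is a chord tone.

Chord tone (the third of G major triad).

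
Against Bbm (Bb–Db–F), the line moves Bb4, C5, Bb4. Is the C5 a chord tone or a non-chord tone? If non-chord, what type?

The harmony at that moment is Bb minor triad (Bb, Db, F); C5 is not a chord tone.
It is approached by step up from Bb4 and left by step down to Bb4.
Step away and step back to the same note — a neighbor tone (upper neighbor).

Non-chord tone — a neighbor tone.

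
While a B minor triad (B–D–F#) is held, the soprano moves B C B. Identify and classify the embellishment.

C is a neighbor tone.

The harmony at that moment is B minor triad (B, D, F#); C is not a chord tone.
It is approached by step up from B and left by step down to B.
Step away and step back to the same note — a neighbor tone (upper neighbor).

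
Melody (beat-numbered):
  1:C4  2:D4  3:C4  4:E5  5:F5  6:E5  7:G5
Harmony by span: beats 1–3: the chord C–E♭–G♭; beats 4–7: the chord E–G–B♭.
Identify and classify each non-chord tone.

The harmony at that moment is C diminished triad (C, E♭, G♭); D4 is not a chord tone.
It is approached by step up from C4 and left by step down to C4.
Step away and step back to the same note — a neighbor tone (upper neighbor).
The harmony at that moment is E diminished triad (E, G, B♭); F5 is not a chord tone.
It is approached by step up from E5 and left by step down to E5.
Step away and step back to the same note — a neighbor tone (upper neighbor).

D4 (beat 2) — neighbor tone; F5 (beat 5) — neighbor tone.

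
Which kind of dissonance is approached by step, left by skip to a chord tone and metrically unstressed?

Escape tone.

Approach: by step. Departure: by leap. Metric position: weak.
Step in, leap out, from a weak position — an escape tone (échappée). (It is the mirror image of the appoggiatura, which leaps in and steps out on a strong beat.)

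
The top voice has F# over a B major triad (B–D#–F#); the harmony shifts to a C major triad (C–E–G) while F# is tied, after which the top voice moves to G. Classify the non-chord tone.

F# is a retardation.

The harmony at that moment is C major triad (C, E, G); F# is not a chord tone.
It is held over (the same pitch as the preceding F#) and left by step up to G.
Held over from the previous chord and resolving up by step — a retardation.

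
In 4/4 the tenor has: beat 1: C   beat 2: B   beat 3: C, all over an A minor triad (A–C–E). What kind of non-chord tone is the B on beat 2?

The harmony at that moment is A minor triad (A, C, E); B is not a chord tone.
It is approached by step down from C and left by step up to C.
Step away and step back to the same note — a neighbor tone (lower neighbor).

Lower neighbor tone.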